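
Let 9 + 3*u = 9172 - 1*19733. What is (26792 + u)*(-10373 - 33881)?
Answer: -3089194724/3 ≈ -1.0297e+9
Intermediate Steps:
u = -10570/3 (u = -3 + (9172 - 1*19733)/3 = -3 + (9172 - 19733)/3 = -3 + (⅓)*(-10561) = -3 - 10561/3 = -10570/3 ≈ -3523.3)
(26792 + u)*(-10373 - 33881) = (26792 - 10570/3)*(-10373 - 33881) = (69806/3)*(-44254) = -3089194724/3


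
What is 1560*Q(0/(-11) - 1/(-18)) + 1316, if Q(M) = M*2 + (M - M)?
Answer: 4468/3 ≈ 1489.3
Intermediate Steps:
Q(M) = 2*M (Q(M) = 2*M + 0 = 2*M)
1560*Q(0/(-11) - 1/(-18)) + 1316 = 1560*(2*(0/(-11) - 1/(-18))) + 1316 = 1560*(2*(0*(-1/11) - 1*(-1/18))) + 1316 = 1560*(2*(0 + 1/18)) + 1316 = 1560*(2*(1/18)) + 1316 = 1560*(⅑) + 1316 = 520/3 + 1316 = 4468/3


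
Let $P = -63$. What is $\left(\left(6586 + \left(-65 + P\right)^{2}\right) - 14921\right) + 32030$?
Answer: $40079$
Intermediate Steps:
$\left(\left(6586 + \left(-65 + P\right)^{2}\right) - 14921\right) + 32030 = \left(\left(6586 + \left(-65 - 63\right)^{2}\right) - 14921\right) + 32030 = \left(\left(6586 + \left(-128\right)^{2}\right) - 14921\right) + 32030 = \left(\left(6586 + 16384\right) - 14921\right) + 32030 = \left(22970 - 14921\right) + 32030 = 8049 + 32030 = 40079$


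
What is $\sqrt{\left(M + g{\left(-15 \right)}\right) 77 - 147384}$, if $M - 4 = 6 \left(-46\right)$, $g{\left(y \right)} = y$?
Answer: $i \sqrt{169483} \approx 411.68 i$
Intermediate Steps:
$M = -272$ ($M = 4 + 6 \left(-46\right) = 4 - 276 = -272$)
$\sqrt{\left(M + g{\left(-15 \right)}\right) 77 - 147384} = \sqrt{\left(-272 - 15\right) 77 - 147384} = \sqrt{\left(-287\right) 77 - 147384} = \sqrt{-22099 - 147384} = \sqrt{-169483} = i \sqrt{169483}$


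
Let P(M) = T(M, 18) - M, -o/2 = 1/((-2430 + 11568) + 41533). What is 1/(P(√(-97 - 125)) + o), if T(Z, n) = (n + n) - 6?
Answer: 38513202944/1440392644943 + 2567550241*I*√222/2880785289886 ≈ 0.026738 + 0.01328*I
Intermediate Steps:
T(Z, n) = -6 + 2*n (T(Z, n) = 2*n - 6 = -6 + 2*n)
o = -2/50671 (o = -2/((-2430 + 11568) + 41533) = -2/(9138 + 41533) = -2/50671 ≈ -3.9470e-5)
P(M) = 30 - M (P(M) = (-6 + 2*18) - M = (-6 + 36) - M = 30 - M)
1/(P(√(-97 - 125)) + o) = 1/((30 - √(-97 - 125)) - 2/50671) = 1/((30 - √(-222)) - 2/50671) = 1/((30 - I*√222) - 2/50671) = 1/(1520128/50671 - I*√222)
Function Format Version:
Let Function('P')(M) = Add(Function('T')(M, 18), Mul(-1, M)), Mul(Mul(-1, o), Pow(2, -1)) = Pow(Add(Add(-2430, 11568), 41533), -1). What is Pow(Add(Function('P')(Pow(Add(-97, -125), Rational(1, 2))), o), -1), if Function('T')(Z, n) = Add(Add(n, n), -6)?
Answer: Add(Rational(38513202944, 1440392644943), Mul(Rational(2567550241, 2880785289886), I, Pow(222, Rational(1, 2)))) ≈ Add(0.026738, Mul(0.013280, I))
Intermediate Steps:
Function('T')(Z, n) = Add(-6, Mul(2, n)) (Function('T')(Z, n) = Add(Mul(2, n), -6) = Add(-6, Mul(2, n)))
o = Rational(-2, 50671) (o = Mul(-2, Pow(Add(Add(-2430, 11568), 41533), -1)) = Mul(-2, Pow(Add(9138, 41533), -1)) = Mul(-2, Pow(50671, -1)) = Mul(-2, Rational(1, 50671)) = Rational(-2, 50671) ≈ -3.9470e-5)
Function('P')(M) = Add(30, Mul(-1, M)) (Function('P')(M) = Add(Add(-6, Mul(2, 18)), Mul(-1, M)) = Add(Add(-6, 36), Mul(-1, M)) = Add(30, Mul(-1, M)))
Pow(Add(Function('P')(Pow(Add(-97, -125), Rational(1, 2))), o), -1) = Pow(Add(Add(30, Mul(-1, Pow(Add(-97, -125), Rational(1, 2)))), Rational(-2, 50671)), -1) = Pow(Add(Add(30, Mul(-1, Pow(-222, Rational(1, 2)))), Rational(-2, 50671)), -1) = Pow(Add(Add(30, Mul(-1, Mul(I, Pow(222, Rational(1, 2))))), Rational(-2, 50671)), -1) = Pow(Add(Add(30, Mul(-1, I, Pow(222, Rational(1, 2)))), Rational(-2, 50671)), -1) = Pow(Add(Rational(1520128, 50671), Mul(-1, I, Pow(222, Rational(1, 2)))), -1)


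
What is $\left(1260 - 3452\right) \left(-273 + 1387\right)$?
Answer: $-2441888$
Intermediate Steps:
$\left(1260 - 3452\right) \left(-273 + 1387\right) = \left(-2192\right) 1114 = -2441888$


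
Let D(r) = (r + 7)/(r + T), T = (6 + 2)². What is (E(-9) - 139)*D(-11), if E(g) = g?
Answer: 592/53 ≈ 11.170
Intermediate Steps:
T = 64 (T = 8² = 64)
D(r) = (7 + r)/(64 + r) (D(r) = (r + 7)/(r + 64) = (7 + r)/(64 + r))
(E(-9) - 139)*D(-11) = (-9 - 139)*((7 - 11)/(64 - 11)) = -148*(-4)/53 = -148*(-4/53) = 592/53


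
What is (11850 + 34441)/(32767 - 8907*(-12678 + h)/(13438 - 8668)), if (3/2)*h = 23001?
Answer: 36801345/22106933 ≈ 1.6647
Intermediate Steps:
h = 15334 (h = (⅔)*23001 = 15334)
(11850 + 34441)/(32767 - 8907*(-12678 + h)/(13438 - 8668)) = (11850 + 34441)/(32767 - 8907*(-12678 + 15334)/(13438 - 8668)) = 46291/(32767 - 8907/(4770/2656)) = 46291/(32767 - 8907/(4770*(1/2656))) = 46291/(32767 - 8907/2385/1328) = 46291/(32767 - 8907*1328/2385) = 46291/(32767 - 3942832/795) = 46291/(22106933/795) = 46291*(795/22106933) = 36801345/22106933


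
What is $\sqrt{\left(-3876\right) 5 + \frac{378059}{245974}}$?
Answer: $\frac{i \sqrt{1172459191456414}}{245974} \approx 139.21 i$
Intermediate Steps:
$\sqrt{\left(-3876\right) 5 + \frac{378059}{245974}} = \sqrt{-19380 + 378059 \cdot \frac{1}{245974}} = \sqrt{-19380 + \frac{378059}{245974}} = \sqrt{- \frac{4766598061}{245974}} = \frac{i \sqrt{1172459191456414}}{245974}$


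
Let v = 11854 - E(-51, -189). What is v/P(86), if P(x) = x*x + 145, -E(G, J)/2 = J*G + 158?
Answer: 31448/7541 ≈ 4.1703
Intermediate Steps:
E(G, J) = -316 - 2*G*J (E(G, J) = -2*(J*G + 158) = -2*(G*J + 158) = -2*(158 + G*J) = -316 - 2*G*J)
v = 31448 (v = 11854 - (-316 - 2*(-51)*(-189)) = 11854 - (-316 - 19278) = 11854 - 1*(-19594) = 11854 + 19594 = 31448)
P(x) = 145 + x² (P(x) = x² + 145 = 145 + x²)
v/P(86) = 31448/(145 + 86²) = 31448/(145 + 7396) = 31448/7541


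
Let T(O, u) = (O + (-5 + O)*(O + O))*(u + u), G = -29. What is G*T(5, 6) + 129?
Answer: -1611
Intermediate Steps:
T(O, u) = 2*u*(O + 2*O*(-5 + O)) (T(O, u) = (O + (-5 + O)*(2*O))*(2*u) = (O + 2*O*(-5 + O))*(2*u) = 2*u*(O + 2*O*(-5 + O)))
G*T(5, 6) + 129 = -58*5*6*(-9 + 2*5) + 129 = -58*5*6*(-9 + 10) + 129 = -58*5*6 + 129 = -29*60 + 129 = -1740 + 129 = -1611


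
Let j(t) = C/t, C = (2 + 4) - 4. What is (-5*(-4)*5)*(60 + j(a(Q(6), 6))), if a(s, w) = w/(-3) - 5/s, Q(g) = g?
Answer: 100800/17 ≈ 5929.4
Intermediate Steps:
C = 2 (C = 6 - 4 = 2)
a(s, w) = -5/s - w/3 (a(s, w) = w*(-1/3) - 5/s = -w/3 - 5/s = -5/s - w/3)
j(t) = 2/t
(-5*(-4)*5)*(60 + j(a(Q(6), 6))) = (-5*(-4)*5)*(60 + 2/(-5/6 - 1/3*6)) = (20*5)*(60 + 2/(-5*1/6 - 2)) = 100*(60 + 2/(-5/6 - 2)) = 100*(60 + 2/(-17/6)) = 100*(60 + 2*(-6/17)) = 100*(60 - 12/17) = 100*(1008/17) = 100800/17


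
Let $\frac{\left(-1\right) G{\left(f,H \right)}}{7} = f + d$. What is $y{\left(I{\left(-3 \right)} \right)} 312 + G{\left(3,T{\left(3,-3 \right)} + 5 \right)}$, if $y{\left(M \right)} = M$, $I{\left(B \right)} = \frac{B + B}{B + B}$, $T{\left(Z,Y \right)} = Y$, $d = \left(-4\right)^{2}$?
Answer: $179$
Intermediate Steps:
$d = 16$
$I{\left(B \right)} = 1$ ($I{\left(B \right)} = \frac{2 B}{2 B} = 2 B \frac{1}{2 B} = 1$)
$G{\left(f,H \right)} = -112 - 7 f$ ($G{\left(f,H \right)} = - 7 \left(f + 16\right) = - 7 \left(16 + f\right) = -112 - 7 f$)
$y{\left(I{\left(-3 \right)} \right)} 312 + G{\left(3,T{\left(3,-3 \right)} + 5 \right)} = 1 \cdot 312 - 133 = 312 - 133 = 179$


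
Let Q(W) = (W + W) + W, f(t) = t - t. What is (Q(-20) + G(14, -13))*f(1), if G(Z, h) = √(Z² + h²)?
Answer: 0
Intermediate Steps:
f(t) = 0
Q(W) = 3*W (Q(W) = 2*W + W = 3*W)
(Q(-20) + G(14, -13))*f(1) = (3*(-20) + √(14² + (-13)²))*0 = (-60 + √(196 + 169))*0 = (-60 + √365)*0 = 0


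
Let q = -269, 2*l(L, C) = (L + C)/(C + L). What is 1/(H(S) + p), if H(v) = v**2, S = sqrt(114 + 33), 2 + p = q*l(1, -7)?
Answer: 2/21 ≈ 0.095238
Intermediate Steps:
l(L, C) = 1/2 (l(L, C) = ((L + C)/(C + L))/2 = ((C + L)/(C + L))/2 = (1/2)*1 = 1/2)
p = -273/2 (p = -2 - 269*1/2 = -2 - 269/2 = -273/2 ≈ -136.50)
S = 7*sqrt(3) (S = sqrt(147) = 7*sqrt(3) ≈ 12.124)
1/(H(S) + p) = 1/((7*sqrt(3))**2 - 273/2) = 1/(147 - 273/2) = 1/(21/2) = 2/21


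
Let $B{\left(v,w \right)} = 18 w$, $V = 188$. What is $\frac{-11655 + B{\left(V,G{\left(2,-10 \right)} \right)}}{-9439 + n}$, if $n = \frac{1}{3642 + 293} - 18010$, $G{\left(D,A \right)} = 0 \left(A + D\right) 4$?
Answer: $\frac{15287475}{36003938} \approx 0.42461$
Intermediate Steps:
$G{\left(D,A \right)} = 0$ ($G{\left(D,A \right)} = 0 \left(4 A + 4 D\right) = 0$)
$n = - \frac{70869349}{3935}$ ($n = \frac{1}{3935} - 18010 = - \frac{70869349}{3935} \approx -18010.0$)
$\frac{-11655 + B{\left(V,G{\left(2,-10 \right)} \right)}}{-9439 + n} = \frac{-11655 + 18 \cdot 0}{-9439 - \frac{70869349}{3935}} = \frac{-11655 + 0}{- \frac{108011814}{3935}} = \left(-11655\right) \left(- \frac{3935}{108011814}\right) = \frac{15287475}{36003938}$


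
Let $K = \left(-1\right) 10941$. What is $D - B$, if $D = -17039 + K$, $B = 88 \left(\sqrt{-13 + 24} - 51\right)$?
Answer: $-23492 - 88 \sqrt{11} \approx -23784.0$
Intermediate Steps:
$K = -10941$
$B = -4488 + 88 \sqrt{11}$ ($B = 88 \left(\sqrt{11} - 51\right) = 88 \left(-51 + \sqrt{11}\right) = -4488 + 88 \sqrt{11} \approx -4196.1$)
$D = -27980$ ($D = -17039 - 10941 = -27980$)
$D - B = -27980 - \left(-4488 + 88 \sqrt{11}\right) = -27980 + \left(4488 - 88 \sqrt{11}\right) = -23492 - 88 \sqrt{11}$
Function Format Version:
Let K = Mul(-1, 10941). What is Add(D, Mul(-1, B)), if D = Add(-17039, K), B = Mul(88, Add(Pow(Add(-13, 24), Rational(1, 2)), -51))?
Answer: Add(-23492, Mul(-88, Pow(11, Rational(1, 2)))) ≈ -23784.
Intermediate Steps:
K = -10941
B = Add(-4488, Mul(88, Pow(11, Rational(1, 2)))) (B = Mul(88, Add(Pow(11, Rational(1, 2)), -51)) = Mul(88, Add(-51, Pow(11, Rational(1, 2)))) = Add(-4488, Mul(88, Pow(11, Rational(1, 2)))) ≈ -4196.1)
D = -27980 (D = Add(-17039, -10941) = -27980)
Add(D, Mul(-1, B)) = Add(-27980, Mul(-1, Add(-4488, Mul(88, Pow(11, Rational(1, 2)))))) = Add(-27980, Add(4488, Mul(-88, Pow(11, Rational(1, 2))))) = Add(-23492, Mul(-88, Pow(11, Rational(1, 2))))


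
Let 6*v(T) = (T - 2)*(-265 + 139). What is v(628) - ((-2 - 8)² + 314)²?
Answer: -184542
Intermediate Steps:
v(T) = 42 - 21*T (v(T) = ((T - 2)*(-265 + 139))/6 = ((-2 + T)*(-126))/6 = (252 - 126*T)/6 = 42 - 21*T)
v(628) - ((-2 - 8)² + 314)² = (42 - 21*628) - ((-2 - 8)² + 314)² = (42 - 13188) - ((-10)² + 314)² = -13146 - (100 + 314)² = -13146 - 1*414² = -13146 - 1*171396 = -13146 - 171396 = -184542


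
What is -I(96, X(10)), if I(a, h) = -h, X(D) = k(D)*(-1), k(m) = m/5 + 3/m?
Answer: -23/10 ≈ -2.3000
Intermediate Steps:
k(m) = 3/m + m/5 (k(m) = m*(⅕) + 3/m = m/5 + 3/m = 3/m + m/5)
X(D) = -3/D - D/5 (X(D) = (3/D + D/5)*(-1) = -3/D - D/5)
-I(96, X(10)) = -(-1)*(-3/10 - ⅕*10) = -(-1)*(-3*⅒ - 2) = -(-1)*(-3/10 - 2) = -(-1)*(-23)/10 = -1*23/10 = -23/10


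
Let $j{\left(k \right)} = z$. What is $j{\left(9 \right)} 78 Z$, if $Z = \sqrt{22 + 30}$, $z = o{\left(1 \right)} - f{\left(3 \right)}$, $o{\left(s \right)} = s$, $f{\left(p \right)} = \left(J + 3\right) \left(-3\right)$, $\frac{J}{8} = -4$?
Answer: $- 13416 \sqrt{13} \approx -48372.0$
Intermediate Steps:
$J = -32$ ($J = 8 \left(-4\right) = -32$)
$f{\left(p \right)} = 87$ ($f{\left(p \right)} = \left(-32 + 3\right) \left(-3\right) = \left(-29\right) \left(-3\right) = 87$)
$z = -86$ ($z = 1 - 87 = -86$)
$j{\left(k \right)} = -86$
$Z = 2 \sqrt{13}$ ($Z = \sqrt{52} = 2 \sqrt{13} \approx 7.2111$)
$j{\left(9 \right)} 78 Z = \left(-86\right) 78 \cdot 2 \sqrt{13} = - 6708 \cdot 2 \sqrt{13} = - 13416 \sqrt{13}$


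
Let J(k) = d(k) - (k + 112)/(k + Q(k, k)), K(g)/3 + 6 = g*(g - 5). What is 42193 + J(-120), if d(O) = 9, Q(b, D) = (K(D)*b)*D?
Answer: 3416994022171/80967585 ≈ 42202.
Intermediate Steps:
K(g) = -18 + 3*g*(-5 + g) (K(g) = -18 + 3*(g*(g - 5)) = -18 + 3*(g*(-5 + g)) = -18 + 3*g*(-5 + g))
Q(b, D) = D*b*(-18 - 15*D + 3*D²) (Q(b, D) = ((-18 - 15*D + 3*D²)*b)*D = (b*(-18 - 15*D + 3*D²))*D = D*b*(-18 - 15*D + 3*D²))
J(k) = 9 - (112 + k)/(k + 3*k²*(-6 + k² - 5*k)) (J(k) = 9 - (k + 112)/(k + 3*k*k*(-6 + k² - 5*k)) = 9 - (112 + k)/(k + 3*k²*(-6 + k² - 5*k)))
42193 + J(-120) = 42193 + (112 - 8*(-120) + 27*(-120)²*(6 - 1*(-120)² + 5*(-120)))/((-120)*(-1 + 3*(-120)*(6 - 1*(-120)² + 5*(-120)))) = 42193 - (112 + 960 + 27*14400*(6 - 1*14400 - 600))/(120*(-1 + 3*(-120)*(6 - 1*14400 - 600))) = 42193 - (112 + 960 + 27*14400*(6 - 14400 - 600))/(120*(-1 + 3*(-120)*(6 - 14400 - 600))) = 42193 - (112 + 960 + 27*14400*(-14994))/(120*(-1 + 3*(-120)*(-14994))) = 42193 - (112 + 960 - 5829667200)/(120*(-1 + 5397840)) = 42193 - 1/120*(-5829666128)/5397839 = 42193 - 1/120*1/5397839*(-5829666128) = 42193 + 728708266/80967585 = 3416994022171/80967585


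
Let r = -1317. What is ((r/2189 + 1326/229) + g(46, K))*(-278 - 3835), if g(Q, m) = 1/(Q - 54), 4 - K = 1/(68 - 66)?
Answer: -83522226231/4010248 ≈ -20827.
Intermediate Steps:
K = 7/2 (K = 4 - 1/(68 - 66) = 4 - 1/2 = 4 - 1*½ = 4 - ½ = 7/2 ≈ 3.5000)
g(Q, m) = 1/(-54 + Q)
((r/2189 + 1326/229) + g(46, K))*(-278 - 3835) = ((-1317/2189 + 1326/229) + 1/(-54 + 46))*(-278 - 3835) = ((-1317*1/2189 + 1326*(1/229)) + 1/(-8))*(-4113) = ((-1317/2189 + 1326/229) - ⅛)*(-4113) = (2601021/501281 - ⅛)*(-4113) = (20306887/4010248)*(-4113) = -83522226231/4010248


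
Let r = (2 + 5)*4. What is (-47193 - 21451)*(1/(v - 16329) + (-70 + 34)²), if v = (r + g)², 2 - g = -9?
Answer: -329339616887/3702 ≈ -8.8963e+7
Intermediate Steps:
r = 28 (r = 7*4 = 28)
g = 11 (g = 2 - 1*(-9) = 2 + 9 = 11)
v = 1521 (v = (28 + 11)² = 39² = 1521)
(-47193 - 21451)*(1/(v - 16329) + (-70 + 34)²) = (-47193 - 21451)*(1/(1521 - 16329) + (-70 + 34)²) = -68644*(1/(-14808) + (-36)²) = -68644*(-1/14808 + 1296) = -68644*19191167/14808 = -329339616887/3702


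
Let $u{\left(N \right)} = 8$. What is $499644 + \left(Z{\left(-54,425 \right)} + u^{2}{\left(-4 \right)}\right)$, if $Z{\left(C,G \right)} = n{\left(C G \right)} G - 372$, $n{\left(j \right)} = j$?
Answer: $-9254414$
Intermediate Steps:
$Z{\left(C,G \right)} = -372 + C G^{2}$ ($Z{\left(C,G \right)} = C G G - 372 = C G^{2} - 372 = -372 + C G^{2}$)
$499644 + \left(Z{\left(-54,425 \right)} + u^{2}{\left(-4 \right)}\right) = 499644 - \left(372 - 64 + 9753750\right) = 499644 + \left(\left(-372 - 9753750\right) + 64\right) = 499644 + \left(-9754122 + 64\right) = 499644 - 9754058 = -9254414$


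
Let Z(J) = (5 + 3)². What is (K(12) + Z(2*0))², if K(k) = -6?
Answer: 3364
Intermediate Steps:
Z(J) = 64 (Z(J) = 8² = 64)
(K(12) + Z(2*0))² = (-6 + 64)² = 58² = 3364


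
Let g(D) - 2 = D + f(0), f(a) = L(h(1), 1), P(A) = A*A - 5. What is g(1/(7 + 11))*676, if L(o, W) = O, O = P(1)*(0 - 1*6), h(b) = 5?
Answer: 158522/9 ≈ 17614.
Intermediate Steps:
P(A) = -5 + A² (P(A) = A² - 5 = -5 + A²)
O = 24 (O = (-5 + 1²)*(0 - 1*6) = (-5 + 1)*(0 - 6) = -4*(-6) = 24)
L(o, W) = 24
f(a) = 24
g(D) = 26 + D (g(D) = 2 + (D + 24) = 2 + (24 + D) = 26 + D)
g(1/(7 + 11))*676 = (26 + 1/(7 + 11))*676 = (26 + 1/18)*676 = (469/18)*676 = 158522/9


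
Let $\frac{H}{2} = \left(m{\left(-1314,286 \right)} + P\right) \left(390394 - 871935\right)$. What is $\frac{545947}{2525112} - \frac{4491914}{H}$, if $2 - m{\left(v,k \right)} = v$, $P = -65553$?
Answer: $\frac{16881970343801315}{78108656240837304} \approx 0.21613$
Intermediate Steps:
$m{\left(v,k \right)} = 2 - v$
$H = 61865498434$ ($H = 2 \left(\left(2 - -1314\right) - 65553\right) \left(390394 - 871935\right) = 2 \left(\left(2 + 1314\right) - 65553\right) \left(-481541\right) = 2 \left(1316 - 65553\right) \left(-481541\right) = 2 \left(\left(-64237\right) \left(-481541\right)\right) = 2 \cdot 30932749217 = 61865498434$)
$\frac{545947}{2525112} - \frac{4491914}{H} = \frac{545947}{2525112} - \frac{4491914}{61865498434} = 545947 \cdot \frac{1}{2525112} - \frac{2245957}{30932749217} = \frac{545947}{2525112} - \frac{2245957}{30932749217} = \frac{16881970343801315}{78108656240837304}$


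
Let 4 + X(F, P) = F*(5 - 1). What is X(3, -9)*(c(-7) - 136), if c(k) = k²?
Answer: -696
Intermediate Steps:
X(F, P) = -4 + 4*F (X(F, P) = -4 + F*(5 - 1) = -4 + F*4 = -4 + 4*F)
X(3, -9)*(c(-7) - 136) = (-4 + 4*3)*((-7)² - 136) = (-4 + 12)*(49 - 136) = 8*(-87) = -696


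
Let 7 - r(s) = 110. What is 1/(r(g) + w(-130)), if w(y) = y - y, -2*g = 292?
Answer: -1/103 ≈ -0.0097087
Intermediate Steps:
g = -146 (g = -½*292 = -146)
w(y) = 0
r(s) = -103 (r(s) = 7 - 1*110 = 7 - 110 = -103)
1/(r(g) + w(-130)) = 1/(-103 + 0) = 1/(-103) = -1/103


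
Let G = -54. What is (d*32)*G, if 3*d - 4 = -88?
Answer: 48384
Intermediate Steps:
d = -28 (d = 4/3 + (⅓)*(-88) = 4/3 - 88/3 = -28)
(d*32)*G = -28*32*(-54) = -896*(-54) = 48384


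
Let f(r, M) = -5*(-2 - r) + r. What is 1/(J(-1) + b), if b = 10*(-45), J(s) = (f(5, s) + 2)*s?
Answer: -1/492 ≈ -0.0020325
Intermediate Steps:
f(r, M) = 10 + 6*r (f(r, M) = (10 + 5*r) + r = 10 + 6*r)
J(s) = 42*s (J(s) = ((10 + 6*5) + 2)*s = ((10 + 30) + 2)*s = (40 + 2)*s = 42*s)
b = -450
1/(J(-1) + b) = 1/(42*(-1) - 450) = 1/(-42 - 450) = 1/(-492) = -1/492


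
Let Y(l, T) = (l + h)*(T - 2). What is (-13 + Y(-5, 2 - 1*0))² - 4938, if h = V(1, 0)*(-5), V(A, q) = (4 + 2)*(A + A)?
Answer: -4769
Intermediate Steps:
V(A, q) = 12*A (V(A, q) = 6*(2*A) = 12*A)
h = -60 (h = (12*1)*(-5) = 12*(-5) = -60)
Y(l, T) = (-60 + l)*(-2 + T) (Y(l, T) = (l - 60)*(T - 2) = (-60 + l)*(-2 + T))
(-13 + Y(-5, 2 - 1*0))² - 4938 = (-13 + (120 - 60*(2 - 1*0) - 2*(-5) + (2 - 1*0)*(-5)))² - 4938 = (-13 + (120 - 60*(2 + 0) + 10 + (2 + 0)*(-5)))² - 4938 = (-13 + (120 - 60*2 + 10 + 2*(-5)))² - 4938 = (-13 + (120 - 120 + 10 - 10))² - 4938 = (-13 + 0)² - 4938 = (-13)² - 4938 = 169 - 4938 = -4769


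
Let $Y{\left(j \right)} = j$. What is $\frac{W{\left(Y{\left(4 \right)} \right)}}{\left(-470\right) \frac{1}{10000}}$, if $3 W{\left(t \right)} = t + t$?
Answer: $- \frac{8000}{141} \approx -56.738$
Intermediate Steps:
$W{\left(t \right)} = \frac{2 t}{3}$ ($W{\left(t \right)} = \frac{t + t}{3} = \frac{2 t}{3}$)
$\frac{W{\left(Y{\left(4 \right)} \right)}}{\left(-470\right) \frac{1}{10000}} = \frac{\frac{2}{3} \cdot 4}{\left(-470\right) \frac{1}{10000}} = \frac{8}{3 \left(\left(-470\right) \frac{1}{10000}\right)} = \frac{8}{3 \left(- \frac{47}{1000}\right)} = \frac{8}{3} \left(- \frac{1000}{47}\right) = - \frac{8000}{141}$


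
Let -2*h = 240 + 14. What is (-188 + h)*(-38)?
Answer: 11970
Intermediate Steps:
h = -127 (h = -(240 + 14)/2 = -½*254 = -127)
(-188 + h)*(-38) = (-188 - 127)*(-38) = -315*(-38) = 11970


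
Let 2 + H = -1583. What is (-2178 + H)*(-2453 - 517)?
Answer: 11176110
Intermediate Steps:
H = -1585 (H = -2 - 1583 = -1585)
(-2178 + H)*(-2453 - 517) = (-2178 - 1585)*(-2453 - 517) = -3763*(-2970) = 11176110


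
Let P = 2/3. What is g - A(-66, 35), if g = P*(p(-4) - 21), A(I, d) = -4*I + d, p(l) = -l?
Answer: -931/3 ≈ -310.33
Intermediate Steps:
P = ⅔ (P = 2*(⅓) = ⅔ ≈ 0.66667)
A(I, d) = d - 4*I
g = -34/3 (g = 2*(-1*(-4) - 21)/3 = 2*(4 - 21)/3 = (⅔)*(-17) = -34/3 ≈ -11.333)
g - A(-66, 35) = -34/3 - (35 - 4*(-66)) = -34/3 - (35 + 264) = -34/3 - 1*299 = -34/3 - 299 = -931/3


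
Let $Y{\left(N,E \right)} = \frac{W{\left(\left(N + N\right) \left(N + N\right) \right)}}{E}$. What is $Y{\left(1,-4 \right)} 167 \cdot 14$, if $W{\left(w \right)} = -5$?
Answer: $\frac{5845}{2} \approx 2922.5$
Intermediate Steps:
$Y{\left(N,E \right)} = - \frac{5}{E}$
$Y{\left(1,-4 \right)} 167 \cdot 14 = - \frac{5}{-4} \cdot 167 \cdot 14 = \left(-5\right) \left(- \frac{1}{4}\right) 2338 = \frac{5}{4} \cdot 2338 = \frac{5845}{2}$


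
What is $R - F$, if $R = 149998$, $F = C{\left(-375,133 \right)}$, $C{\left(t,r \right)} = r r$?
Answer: $132309$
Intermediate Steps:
$C{\left(t,r \right)} = r^{2}$
$F = 17689$ ($F = 133^{2} = 17689$)
$R - F = 149998 - 17689 = 132309$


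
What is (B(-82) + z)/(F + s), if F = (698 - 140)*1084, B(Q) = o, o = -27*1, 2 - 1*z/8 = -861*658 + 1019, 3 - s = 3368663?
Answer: -4524141/2763788 ≈ -1.6369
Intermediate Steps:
s = -3368660 (s = 3 - 1*3368663 = 3 - 3368663 = -3368660)
z = 4524168 (z = 16 - 8*(-861*658 + 1019) = 16 - 8*(-566538 + 1019) = 16 - 8*(-565519) = 16 + 4524152 = 4524168)
o = -27
B(Q) = -27
F = 604872 (F = 558*1084 = 604872)
(B(-82) + z)/(F + s) = (-27 + 4524168)/(604872 - 3368660) = 4524141/(-2763788) = 4524141*(-1/2763788) = -4524141/2763788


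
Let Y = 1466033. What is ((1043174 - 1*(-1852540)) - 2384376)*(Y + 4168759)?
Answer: 2881283271696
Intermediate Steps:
((1043174 - 1*(-1852540)) - 2384376)*(Y + 4168759) = ((1043174 - 1*(-1852540)) - 2384376)*(1466033 + 4168759) = ((1043174 + 1852540) - 2384376)*5634792 = (2895714 - 2384376)*5634792 = 511338*5634792 = 2881283271696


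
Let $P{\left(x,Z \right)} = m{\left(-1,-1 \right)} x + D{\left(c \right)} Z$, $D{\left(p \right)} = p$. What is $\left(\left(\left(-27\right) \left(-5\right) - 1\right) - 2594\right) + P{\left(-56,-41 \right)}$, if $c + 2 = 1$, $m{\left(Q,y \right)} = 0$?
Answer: $-2419$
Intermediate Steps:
$c = -1$ ($c = -2 + 1 = -1$)
$P{\left(x,Z \right)} = - Z$ ($P{\left(x,Z \right)} = 0 x - Z = 0 - Z = - Z$)
$\left(\left(\left(-27\right) \left(-5\right) - 1\right) - 2594\right) + P{\left(-56,-41 \right)} = \left(\left(\left(-27\right) \left(-5\right) - 1\right) - 2594\right) - -41 = \left(\left(135 - 1\right) - 2594\right) + 41 = \left(134 - 2594\right) + 41 = -2460 + 41 = -2419$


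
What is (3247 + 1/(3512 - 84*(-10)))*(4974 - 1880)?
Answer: 1285915995/128 ≈ 1.0046e+7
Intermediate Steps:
(3247 + 1/(3512 - 84*(-10)))*(4974 - 1880) = (3247 + 1/(3512 + 840))*3094 = (3247 + 1/4352)*3094 = (14130945/4352)*3094 = 1285915995/128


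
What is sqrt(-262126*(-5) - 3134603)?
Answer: I*sqrt(1823973) ≈ 1350.5*I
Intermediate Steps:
sqrt(-262126*(-5) - 3134603) = sqrt(1310630 - 3134603) = sqrt(-1823973) = I*sqrt(1823973)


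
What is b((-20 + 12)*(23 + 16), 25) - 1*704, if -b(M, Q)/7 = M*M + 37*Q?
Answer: -688587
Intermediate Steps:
b(M, Q) = -259*Q - 7*M² (b(M, Q) = -7*(M*M + 37*Q) = -7*(M² + 37*Q) = -259*Q - 7*M²)
b((-20 + 12)*(23 + 16), 25) - 1*704 = (-259*25 - 7*(-20 + 12)²*(23 + 16)²) - 1*704 = (-6475 - 7*(-8*39)²) - 704 = (-6475 - 7*(-312)²) - 704 = (-6475 - 7*97344) - 704 = (-6475 - 681408) - 704 = -687883 - 704 = -688587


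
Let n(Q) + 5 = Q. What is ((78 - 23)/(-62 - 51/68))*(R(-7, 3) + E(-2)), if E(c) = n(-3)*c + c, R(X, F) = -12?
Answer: -440/251 ≈ -1.7530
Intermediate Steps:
n(Q) = -5 + Q
E(c) = -7*c (E(c) = (-5 - 3)*c + c = -8*c + c = -7*c)
((78 - 23)/(-62 - 51/68))*(R(-7, 3) + E(-2)) = ((78 - 23)/(-62 - 51/68))*(-12 - 7*(-2)) = (55/(-62 - 51*1/68))*(-12 + 14) = (55/(-62 - ¾))*2 = (55/(-251/4))*2 = (55*(-4/251))*2 = -220/251*2 = -440/251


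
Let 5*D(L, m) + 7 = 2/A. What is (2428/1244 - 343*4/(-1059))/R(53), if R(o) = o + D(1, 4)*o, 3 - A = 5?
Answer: -5347525/52366491 ≈ -0.10212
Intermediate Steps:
A = -2 (A = 3 - 1*5 = 3 - 5 = -2)
D(L, m) = -8/5 (D(L, m) = -7/5 + (2/(-2))/5 = -7/5 + (2*(-½))/5 = -7/5 + (⅕)*(-1) = -7/5 - ⅕ = -8/5)
R(o) = -3*o/5 (R(o) = o - 8*o/5 = -3*o/5)
(2428/1244 - 343*4/(-1059))/R(53) = (2428/1244 - 343*4/(-1059))/((-⅗*53)) = (2428*(1/1244) - 1372*(-1/1059))/(-159/5) = (607/311 + 1372/1059)*(-5/159) = (1069505/329349)*(-5/159) = -5347525/52366491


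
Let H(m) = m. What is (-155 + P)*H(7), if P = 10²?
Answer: -385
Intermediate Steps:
P = 100
(-155 + P)*H(7) = (-155 + 100)*7 = -55*7 = -385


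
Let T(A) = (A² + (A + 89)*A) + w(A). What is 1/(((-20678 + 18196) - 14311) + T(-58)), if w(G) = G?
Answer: -1/15285 ≈ -6.5424e-5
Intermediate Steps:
T(A) = A + A² + A*(89 + A) (T(A) = (A² + (A + 89)*A) + A = (A² + (89 + A)*A) + A = (A² + A*(89 + A)) + A = A + A² + A*(89 + A))
1/(((-20678 + 18196) - 14311) + T(-58)) = 1/(((-20678 + 18196) - 14311) + 2*(-58)*(45 - 58)) = 1/((-2482 - 14311) + 2*(-58)*(-13)) = 1/(-16793 + 1508) = 1/(-15285) = -1/15285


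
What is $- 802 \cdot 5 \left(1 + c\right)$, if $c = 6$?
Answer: $-28070$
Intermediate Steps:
$- 802 \cdot 5 \left(1 + c\right) = - 802 \cdot 5 \left(1 + 6\right) = - 802 \cdot 5 \cdot 7 = \left(-802\right) 35 = -28070$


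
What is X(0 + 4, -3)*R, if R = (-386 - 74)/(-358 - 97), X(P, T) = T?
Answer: -276/91 ≈ -3.0330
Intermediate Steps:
R = 92/91 (R = -460/(-455) = -460*(-1/455) = 92/91 ≈ 1.0110)
X(0 + 4, -3)*R = -3*92/91 = -276/91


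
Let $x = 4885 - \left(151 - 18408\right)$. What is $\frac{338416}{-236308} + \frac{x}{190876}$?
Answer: $- \frac{1055836655}{805455818} \approx -1.3109$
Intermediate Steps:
$x = 23142$ ($x = 4885 - \left(151 - 18408\right) = 4885 - -18257 = 4885 + 18257 = 23142$)
$\frac{338416}{-236308} + \frac{x}{190876} = \frac{338416}{-236308} + \frac{23142}{190876} = 338416 \left(- \frac{1}{236308}\right) + 23142 \cdot \frac{1}{190876} = - \frac{84604}{59077} + \frac{1653}{13634} = - \frac{1055836655}{805455818}$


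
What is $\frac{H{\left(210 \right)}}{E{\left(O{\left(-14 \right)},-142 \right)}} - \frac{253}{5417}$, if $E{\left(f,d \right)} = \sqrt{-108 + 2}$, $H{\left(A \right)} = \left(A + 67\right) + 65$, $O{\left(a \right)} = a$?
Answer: $- \frac{253}{5417} - \frac{171 i \sqrt{106}}{53} \approx -0.046705 - 33.218 i$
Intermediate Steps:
$H{\left(A \right)} = 132 + A$ ($H{\left(A \right)} = \left(67 + A\right) + 65 = 132 + A$)
$E{\left(f,d \right)} = i \sqrt{106}$ ($E{\left(f,d \right)} = \sqrt{-106} = i \sqrt{106}$)
$\frac{H{\left(210 \right)}}{E{\left(O{\left(-14 \right)},-142 \right)}} - \frac{253}{5417} = \frac{132 + 210}{i \sqrt{106}} - \frac{253}{5417} = 342 \left(- \frac{i \sqrt{106}}{106}\right) - \frac{253}{5417} = - \frac{171 i \sqrt{106}}{53} - \frac{253}{5417} = - \frac{253}{5417} - \frac{171 i \sqrt{106}}{53}$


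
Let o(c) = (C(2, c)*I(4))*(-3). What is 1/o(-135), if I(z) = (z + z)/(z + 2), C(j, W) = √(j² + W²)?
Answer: -√18229/72916 ≈ -0.0018516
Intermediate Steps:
C(j, W) = √(W² + j²)
I(z) = 2*z/(2 + z) (I(z) = (2*z)/(2 + z) = 2*z/(2 + z))
o(c) = -4*√(4 + c²) (o(c) = (√(c² + 2²)*(2*4/(2 + 4)))*(-3) = (√(c² + 4)*(2*4/6))*(-3) = (√(4 + c²)*(2*4*(⅙)))*(-3) = (√(4 + c²)*(4/3))*(-3) = (4*√(4 + c²)/3)*(-3) = -4*√(4 + c²))
1/o(-135) = 1/(-4*√(4 + (-135)²)) = 1/(-4*√(4 + 18225)) = 1/(-4*√18229) = -√18229/72916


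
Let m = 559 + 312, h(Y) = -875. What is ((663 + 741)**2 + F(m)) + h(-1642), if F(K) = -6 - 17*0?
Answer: 1970335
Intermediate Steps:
m = 871
F(K) = -6 (F(K) = -6 + 0 = -6)
((663 + 741)**2 + F(m)) + h(-1642) = ((663 + 741)**2 - 6) - 875 = (1404**2 - 6) - 875 = (1971216 - 6) - 875 = 1971210 - 875 = 1970335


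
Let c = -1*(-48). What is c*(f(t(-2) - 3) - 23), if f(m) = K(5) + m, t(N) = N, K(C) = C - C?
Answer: -1344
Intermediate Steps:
K(C) = 0
c = 48
f(m) = m (f(m) = 0 + m = m)
c*(f(t(-2) - 3) - 23) = 48*((-2 - 3) - 23) = 48*(-5 - 23) = 48*(-28) = -1344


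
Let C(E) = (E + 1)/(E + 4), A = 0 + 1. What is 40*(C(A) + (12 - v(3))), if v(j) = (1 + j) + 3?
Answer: 216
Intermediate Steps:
v(j) = 4 + j
A = 1
C(E) = (1 + E)/(4 + E)
40*(C(A) + (12 - v(3))) = 40*((1 + 1)/(4 + 1) + (12 - (4 + 3))) = 40*(2/5 + (12 - 1*7)) = 40*((1/5)*2 + (12 - 7)) = 40*(2/5 + 5) = 40*(27/5) = 216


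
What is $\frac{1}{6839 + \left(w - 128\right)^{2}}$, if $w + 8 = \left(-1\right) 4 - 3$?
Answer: $\frac{1}{27288} \approx 3.6646 \cdot 10^{-5}$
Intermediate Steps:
$w = -15$ ($w = -8 - 7 = -15$)
$\frac{1}{6839 + \left(w - 128\right)^{2}} = \frac{1}{6839 + \left(-15 - 128\right)^{2}} = \frac{1}{6839 + \left(-143\right)^{2}} = \frac{1}{6839 + 20449} = \frac{1}{27288}$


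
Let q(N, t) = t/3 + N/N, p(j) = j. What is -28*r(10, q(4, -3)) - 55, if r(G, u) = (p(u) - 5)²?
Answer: -755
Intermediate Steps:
q(N, t) = 1 + t/3 (q(N, t) = t*(⅓) + 1 = t/3 + 1 = 1 + t/3)
r(G, u) = (-5 + u)² (r(G, u) = (u - 5)² = (-5 + u)²)
-28*r(10, q(4, -3)) - 55 = -28*(-5 + (1 + (⅓)*(-3)))² - 55 = -28*(-5 + (1 - 1))² - 55 = -28*(-5 + 0)² - 55 = -28*(-5)² - 55 = -28*25 - 55 = -700 - 55 = -755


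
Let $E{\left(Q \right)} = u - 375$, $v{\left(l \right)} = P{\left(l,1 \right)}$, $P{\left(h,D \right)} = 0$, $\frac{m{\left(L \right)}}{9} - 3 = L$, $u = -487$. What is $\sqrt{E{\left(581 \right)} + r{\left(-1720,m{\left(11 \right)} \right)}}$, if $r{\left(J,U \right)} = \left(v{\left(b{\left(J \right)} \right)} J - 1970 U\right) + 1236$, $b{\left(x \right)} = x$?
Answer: $i \sqrt{247846} \approx 497.84 i$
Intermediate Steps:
$m{\left(L \right)} = 27 + 9 L$
$v{\left(l \right)} = 0$
$E{\left(Q \right)} = -862$ ($E{\left(Q \right)} = -487 - 375 = -862$)
$r{\left(J,U \right)} = 1236 - 1970 U$ ($r{\left(J,U \right)} = \left(0 J - 1970 U\right) + 1236 = \left(0 - 1970 U\right) + 1236 = - 1970 U + 1236 = 1236 - 1970 U$)
$\sqrt{E{\left(581 \right)} + r{\left(-1720,m{\left(11 \right)} \right)}} = \sqrt{-862 + \left(1236 - 1970 \left(27 + 9 \cdot 11\right)\right)} = \sqrt{-862 + \left(1236 - 1970 \left(27 + 99\right)\right)} = \sqrt{-862 + \left(1236 - 248220\right)} = \sqrt{-862 - 246984} = \sqrt{-247846} = i \sqrt{247846}$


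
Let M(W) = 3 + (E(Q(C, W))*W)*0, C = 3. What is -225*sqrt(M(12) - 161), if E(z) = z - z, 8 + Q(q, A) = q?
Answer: -225*I*sqrt(158) ≈ -2828.2*I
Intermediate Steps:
Q(q, A) = -8 + q
E(z) = 0
M(W) = 3 (M(W) = 3 + (0*W)*0 = 3 + 0*0 = 3 + 0 = 3)
-225*sqrt(M(12) - 161) = -225*sqrt(3 - 161) = -225*I*sqrt(158)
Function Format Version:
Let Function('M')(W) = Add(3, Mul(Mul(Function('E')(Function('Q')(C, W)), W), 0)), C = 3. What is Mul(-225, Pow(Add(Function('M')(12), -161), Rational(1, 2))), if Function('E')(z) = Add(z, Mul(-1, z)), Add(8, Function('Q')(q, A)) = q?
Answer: Mul(-225, I, Pow(158, Rational(1, 2))) ≈ Mul(-2828.2, I)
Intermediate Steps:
Function('Q')(q, A) = Add(-8, q)
Function('E')(z) = 0
Function('M')(W) = 3 (Function('M')(W) = Add(3, Mul(Mul(0, W), 0)) = Add(3, Mul(0, 0)) = Add(3, 0) = 3)
Mul(-225, Pow(Add(Function('M')(12), -161), Rational(1, 2))) = Mul(-225, Pow(Add(3, -161), Rational(1, 2))) = Mul(-225, Pow(-158, Rational(1, 2))) = Mul(-225, Mul(I, Pow(158, Rational(1, 2)))) = Mul(-225, I, Pow(158, Rational(1, 2)))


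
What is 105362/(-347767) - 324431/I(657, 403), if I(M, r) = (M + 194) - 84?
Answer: -112907208231/266737289 ≈ -423.29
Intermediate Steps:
I(M, r) = 110 + M (I(M, r) = (194 + M) - 84 = 110 + M)
105362/(-347767) - 324431/I(657, 403) = 105362/(-347767) - 324431/(110 + 657) = 105362*(-1/347767) - 324431/767 = -105362/347767 - 324431*1/767 = -105362/347767 - 324431/767 = -112907208231/266737289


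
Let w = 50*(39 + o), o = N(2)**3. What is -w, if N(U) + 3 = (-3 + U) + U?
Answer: -1550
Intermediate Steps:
N(U) = -6 + 2*U (N(U) = -3 + ((-3 + U) + U) = -3 + (-3 + 2*U) = -6 + 2*U)
o = -8 (o = (-6 + 2*2)**3 = (-6 + 4)**3 = (-2)**3 = -8)
w = 1550 (w = 50*(39 - 8) = 50*31 = 1550)
-w = -1*1550 = -1550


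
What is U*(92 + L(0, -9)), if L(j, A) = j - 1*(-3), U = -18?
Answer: -1710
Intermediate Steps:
L(j, A) = 3 + j (L(j, A) = j + 3 = 3 + j)
U*(92 + L(0, -9)) = -18*(92 + (3 + 0)) = -18*(92 + 3) = -18*95 = -1710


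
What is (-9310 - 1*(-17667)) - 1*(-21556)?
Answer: 29913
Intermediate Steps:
(-9310 - 1*(-17667)) - 1*(-21556) = (-9310 + 17667) + 21556 = 8357 + 21556 = 29913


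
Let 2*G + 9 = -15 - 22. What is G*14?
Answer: -322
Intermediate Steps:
G = -23 (G = -9/2 + (-15 - 22)/2 = -9/2 + (1/2)*(-37) = -9/2 - 37/2 = -23)
G*14 = -23*14 = -322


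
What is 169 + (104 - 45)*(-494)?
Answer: -28977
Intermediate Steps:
169 + (104 - 45)*(-494) = 169 + 59*(-494) = 169 - 29146 = -28977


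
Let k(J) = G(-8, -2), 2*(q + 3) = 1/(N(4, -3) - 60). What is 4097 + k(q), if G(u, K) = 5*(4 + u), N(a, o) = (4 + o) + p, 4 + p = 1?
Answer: 4077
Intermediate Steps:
p = -3 (p = -4 + 1 = -3)
N(a, o) = 1 + o (N(a, o) = (4 + o) - 3 = 1 + o)
q = -373/124 (q = -3 + 1/(2*((1 - 3) - 60)) = -3 + 1/(2*(-2 - 60)) = -3 + (½)/(-62) = -3 + (½)*(-1/62) = -3 - 1/124 = -373/124 ≈ -3.0081)
G(u, K) = 20 + 5*u
k(J) = -20 (k(J) = 20 + 5*(-8) = 20 - 40 = -20)
4097 + k(q) = 4097 - 20 = 4077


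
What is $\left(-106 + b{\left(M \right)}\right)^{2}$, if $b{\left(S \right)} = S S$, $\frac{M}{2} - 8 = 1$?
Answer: $47524$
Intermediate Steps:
$M = 18$ ($M = 16 + 2 \cdot 1 = 16 + 2 = 18$)
$b{\left(S \right)} = S^{2}$
$\left(-106 + b{\left(M \right)}\right)^{2} = \left(-106 + 18^{2}\right)^{2} = \left(-106 + 324\right)^{2} = 218^{2} = 47524$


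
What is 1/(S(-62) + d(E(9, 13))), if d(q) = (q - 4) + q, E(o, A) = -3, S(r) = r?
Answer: -1/72 ≈ -0.013889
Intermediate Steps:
d(q) = -4 + 2*q (d(q) = (-4 + q) + q = -4 + 2*q)
1/(S(-62) + d(E(9, 13))) = 1/(-62 + (-4 + 2*(-3))) = 1/(-62 + (-4 - 6)) = 1/(-62 - 10) = 1/(-72) = -1/72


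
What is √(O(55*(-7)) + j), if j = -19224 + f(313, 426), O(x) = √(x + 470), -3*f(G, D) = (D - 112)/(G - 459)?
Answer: √(-921967881 + 47961*√85)/219 ≈ 138.61*I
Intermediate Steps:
f(G, D) = -(-112 + D)/(3*(-459 + G)) (f(G, D) = -(D - 112)/(3*(G - 459)) = -(-112 + D)/(3*(-459 + G)))
O(x) = √(470 + x)
j = -4209899/219 (j = -19224 + (112 - 1*426)/(3*(-459 + 313)) = -19224 + (⅓)*(112 - 426)/(-146) = -19224 + (⅓)*(-1/146)*(-314) = -19224 + 157/219 = -4209899/219 ≈ -19223.)
√(O(55*(-7)) + j) = √(√(470 + 55*(-7)) - 4209899/219) = √(√(470 - 385) - 4209899/219) = √(√85 - 4209899/219) = √(-4209899/219 + √85)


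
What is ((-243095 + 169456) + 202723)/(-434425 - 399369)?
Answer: -64542/416897 ≈ -0.15482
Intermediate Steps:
((-243095 + 169456) + 202723)/(-434425 - 399369) = (-73639 + 202723)/(-833794) = 129084*(-1/833794) = -64542/416897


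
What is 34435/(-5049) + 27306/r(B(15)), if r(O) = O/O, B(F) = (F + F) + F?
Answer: 137833559/5049 ≈ 27299.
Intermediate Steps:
B(F) = 3*F (B(F) = 2*F + F = 3*F)
r(O) = 1
34435/(-5049) + 27306/r(B(15)) = 34435/(-5049) + 27306/1 = 34435*(-1/5049) + 27306*1 = -34435/5049 + 27306 = 137833559/5049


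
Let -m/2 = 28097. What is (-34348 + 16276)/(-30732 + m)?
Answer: 9036/43463 ≈ 0.20790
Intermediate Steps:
m = -56194 (m = -2*28097 = -56194)
(-34348 + 16276)/(-30732 + m) = (-34348 + 16276)/(-30732 - 56194) = -18072/(-86926) = -18072*(-1/86926) = 9036/43463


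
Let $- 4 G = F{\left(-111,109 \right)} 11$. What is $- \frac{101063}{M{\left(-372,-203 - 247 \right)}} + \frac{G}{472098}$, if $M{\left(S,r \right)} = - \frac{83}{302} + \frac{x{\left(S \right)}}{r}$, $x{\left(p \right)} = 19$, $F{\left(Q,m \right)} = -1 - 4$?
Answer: $\frac{147363906823615}{462312696} \approx 3.1875 \cdot 10^{5}$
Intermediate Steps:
$F{\left(Q,m \right)} = -5$
$G = \frac{55}{4}$ ($G = - \frac{\left(-5\right) 11}{4} = \left(- \frac{1}{4}\right) \left(-55\right) = \frac{55}{4} \approx 13.75$)
$M{\left(S,r \right)} = - \frac{83}{302} + \frac{19}{r}$
$- \frac{101063}{M{\left(-372,-203 - 247 \right)}} + \frac{G}{472098} = - \frac{101063}{- \frac{83}{302} + \frac{19}{-203 - 247}} + \frac{55}{4 \cdot 472098} = - \frac{101063}{- \frac{83}{302} + \frac{19}{-203 - 247}} + \frac{55}{4} \cdot \frac{1}{472098} = - \frac{101063}{- \frac{83}{302} + \frac{19}{-450}} + \frac{5}{171672} = - \frac{101063}{- \frac{83}{302} + 19 \left(- \frac{1}{450}\right)} + \frac{5}{171672} = - \frac{101063}{- \frac{83}{302} - \frac{19}{450}} + \frac{5}{171672} = - \frac{101063}{- \frac{10772}{33975}} + \frac{5}{171672} = \left(-101063\right) \left(- \frac{33975}{10772}\right) + \frac{5}{171672} = \frac{3433615425}{10772} + \frac{5}{171672} = \frac{147363906823615}{462312696}$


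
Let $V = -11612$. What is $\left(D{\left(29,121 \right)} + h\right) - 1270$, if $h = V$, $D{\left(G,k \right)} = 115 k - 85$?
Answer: $948$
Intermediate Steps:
$D{\left(G,k \right)} = -85 + 115 k$
$h = -11612$
$\left(D{\left(29,121 \right)} + h\right) - 1270 = \left(\left(-85 + 115 \cdot 121\right) - 11612\right) - 1270 = \left(\left(-85 + 13915\right) - 11612\right) - 1270 = \left(13830 - 11612\right) - 1270 = 2218 - 1270 = 948$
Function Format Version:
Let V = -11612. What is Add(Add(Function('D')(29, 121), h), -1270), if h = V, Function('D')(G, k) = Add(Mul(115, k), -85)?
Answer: 948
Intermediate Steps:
Function('D')(G, k) = Add(-85, Mul(115, k))
h = -11612
Add(Add(Function('D')(29, 121), h), -1270) = Add(Add(Add(-85, Mul(115, 121)), -11612), -1270) = Add(Add(Add(-85, 13915), -11612), -1270) = Add(Add(13830, -11612), -1270) = Add(2218, -1270) = 948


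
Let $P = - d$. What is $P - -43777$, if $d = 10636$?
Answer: $33141$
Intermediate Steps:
$P = -10636$ ($P = \left(-1\right) 10636 = -10636$)
$P - -43777 = -10636 - -43777 = -10636 + 43777 = 33141$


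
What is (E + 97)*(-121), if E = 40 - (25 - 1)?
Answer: -13673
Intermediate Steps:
E = 16 (E = 40 - 1*24 = 40 - 24 = 16)
(E + 97)*(-121) = (16 + 97)*(-121) = 113*(-121) = -13673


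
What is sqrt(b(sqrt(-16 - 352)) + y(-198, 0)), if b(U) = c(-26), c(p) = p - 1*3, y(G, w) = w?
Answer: I*sqrt(29) ≈ 5.3852*I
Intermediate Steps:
c(p) = -3 + p (c(p) = p - 3 = -3 + p)
b(U) = -29 (b(U) = -3 - 26 = -29)
sqrt(b(sqrt(-16 - 352)) + y(-198, 0)) = sqrt(-29 + 0) = sqrt(-29) = I*sqrt(29)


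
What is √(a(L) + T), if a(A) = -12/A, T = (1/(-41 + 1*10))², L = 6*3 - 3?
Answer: I*√19195/155 ≈ 0.89385*I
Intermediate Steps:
L = 15 (L = 18 - 3 = 15)
T = 1/961 (T = (1/(-41 + 10))² = (1/(-31))² = (-1/31)² = 1/961 ≈ 0.0010406)
√(a(L) + T) = √(-12/15 + 1/961) = √(-12*1/15 + 1/961) = √(-⅘ + 1/961) = √(-3839/4805) = I*√19195/155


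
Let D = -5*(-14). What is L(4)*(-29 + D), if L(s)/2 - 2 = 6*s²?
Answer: 8036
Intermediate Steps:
L(s) = 4 + 12*s² (L(s) = 4 + 2*(6*s²) = 4 + 12*s²)
D = 70
L(4)*(-29 + D) = (4 + 12*4²)*(-29 + 70) = (4 + 12*16)*41 = (4 + 192)*41 = 196*41 = 8036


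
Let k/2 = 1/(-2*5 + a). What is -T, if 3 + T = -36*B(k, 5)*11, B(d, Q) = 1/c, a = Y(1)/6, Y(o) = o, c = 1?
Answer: 399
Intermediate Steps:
a = 1/6 ≈ 0.16667
k = -12/59 (k = 2/(-2*5 + 1/6) = 2/(-10 + 1/6) = 2/(-59/6) = 2*(-6/59) = -12/59 ≈ -0.20339)
B(d, Q) = 1 (B(d, Q) = 1/1 = 1)
T = -399 (T = -3 - 36*1*11 = -3 - 36*11 = -3 - 396 = -399)
-T = -1*(-399) = 399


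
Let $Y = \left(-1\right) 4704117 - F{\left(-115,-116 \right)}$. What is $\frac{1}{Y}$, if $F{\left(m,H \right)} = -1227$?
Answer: $- \frac{1}{4702890} \approx -2.1264 \cdot 10^{-7}$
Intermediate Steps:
$Y = -4702890$ ($Y = \left(-1\right) 4704117 - -1227 = -4704117 + 1227 = -4702890$)
$\frac{1}{Y} = \frac{1}{-4702890} = - \frac{1}{4702890}$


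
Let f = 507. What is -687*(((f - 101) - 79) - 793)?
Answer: 320142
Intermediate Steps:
-687*(((f - 101) - 79) - 793) = -687*(((507 - 101) - 79) - 793) = -687*((406 - 79) - 793) = -687*(327 - 793) = -687*(-466) = 320142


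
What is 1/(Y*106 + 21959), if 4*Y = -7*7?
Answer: 2/41321 ≈ 4.8402e-5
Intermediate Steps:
Y = -49/4 (Y = (-7*7)/4 = (¼)*(-49) = -49/4 ≈ -12.250)
1/(Y*106 + 21959) = 1/(-49/4*106 + 21959) = 1/(-2597/2 + 21959) = 1/(41321/2) = 2/41321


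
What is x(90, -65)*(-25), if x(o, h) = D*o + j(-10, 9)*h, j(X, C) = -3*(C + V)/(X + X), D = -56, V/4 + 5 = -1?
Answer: 489375/4 ≈ 1.2234e+5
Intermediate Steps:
V = -24 (V = -20 + 4*(-1) = -20 - 4 = -24)
j(X, C) = -3*(-24 + C)/(2*X) (j(X, C) = -3*(C - 24)/(X + X) = -3*(-24 + C)/(2*X))
x(o, h) = -56*o - 9*h/4 (x(o, h) = -56*o + ((3/2)*(24 - 1*9)/(-10))*h = -56*o + ((3/2)*(-⅒)*(24 - 9))*h = -56*o + ((3/2)*(-⅒)*15)*h = -56*o - 9*h/4)
x(90, -65)*(-25) = (-56*90 - 9/4*(-65))*(-25) = (-5040 + 585/4)*(-25) = -19575/4*(-25) = 489375/4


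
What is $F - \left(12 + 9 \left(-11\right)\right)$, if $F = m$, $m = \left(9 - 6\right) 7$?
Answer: $108$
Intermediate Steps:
$m = 21$ ($m = 3 \cdot 7 = 21$)
$F = 21$
$F - \left(12 + 9 \left(-11\right)\right) = 21 - \left(12 + 9 \left(-11\right)\right) = 21 - \left(12 - 99\right) = 21 - -87 = 21 + 87 = 108$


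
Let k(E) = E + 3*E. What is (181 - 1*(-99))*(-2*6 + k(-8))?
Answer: -12320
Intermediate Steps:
k(E) = 4*E
(181 - 1*(-99))*(-2*6 + k(-8)) = (181 - 1*(-99))*(-2*6 + 4*(-8)) = (181 + 99)*(-12 - 32) = 280*(-44) = -12320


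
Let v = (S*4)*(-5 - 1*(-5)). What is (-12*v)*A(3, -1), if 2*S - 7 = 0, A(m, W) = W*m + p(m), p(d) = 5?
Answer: 0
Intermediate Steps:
A(m, W) = 5 + W*m (A(m, W) = W*m + 5 = 5 + W*m)
S = 7/2 (S = 7/2 + (1/2)*0 = 7/2 + 0 = 7/2 ≈ 3.5000)
v = 0 (v = ((7/2)*4)*(-5 - 1*(-5)) = 14*(-5 + 5) = 14*0 = 0)
(-12*v)*A(3, -1) = (-12*0)*(5 - 1*3) = 0*(5 - 3) = 0*2 = 0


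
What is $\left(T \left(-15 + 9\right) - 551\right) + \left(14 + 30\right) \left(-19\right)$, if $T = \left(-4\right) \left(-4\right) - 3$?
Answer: $-1465$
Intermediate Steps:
$T = 13$ ($T = 16 - 3 = 13$)
$\left(T \left(-15 + 9\right) - 551\right) + \left(14 + 30\right) \left(-19\right) = \left(13 \left(-15 + 9\right) - 551\right) + \left(14 + 30\right) \left(-19\right) = \left(13 \left(-6\right) - 551\right) + 44 \left(-19\right) = \left(-78 - 551\right) - 836 = -629 - 836 = -1465$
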